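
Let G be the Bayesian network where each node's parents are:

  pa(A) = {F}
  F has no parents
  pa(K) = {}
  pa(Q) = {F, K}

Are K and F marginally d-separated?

Yes

Only one path connects K and F:
Path 1: K → Q ← F
  Q is a collider here and neither Q nor any of its descendants is conditioned on, so the collider stays closed — the path is blocked at Q.
Every path is blocked, so K and F are d-separated given ∅.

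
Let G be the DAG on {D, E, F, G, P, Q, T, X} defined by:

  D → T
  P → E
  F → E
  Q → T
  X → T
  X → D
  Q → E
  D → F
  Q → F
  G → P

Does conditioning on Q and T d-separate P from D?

6 paths connect P and D; each must be blocked for d-separation to hold:
Path 1: P → E ← F ← D
  E is a collider here and neither E nor any of its descendants is conditioned on, so the collider stays closed — the path is blocked at E.
Path 2: P → E ← F ← Q → T ← D
  E is a collider here and neither E nor any of its descendants is conditioned on, so the collider stays closed — the path is blocked at E.
Path 3: P → E ← F ← Q → T ← X → D
  E is a collider here and neither E nor any of its descendants is conditioned on, so the collider stays closed — the path is blocked at E.
Path 4: P → E ← Q → F ← D
  E is a collider here and neither E nor any of its descendants is conditioned on, so the collider stays closed — the path is blocked at E.
Path 5: P → E ← Q → T ← D
  E is a collider here and neither E nor any of its descendants is conditioned on, so the collider stays closed — the path is blocked at E.
Path 6: P → E ← Q → T ← X → D
  E is a collider here and neither E nor any of its descendants is conditioned on, so the collider stays closed — the path is blocked at E.
Since every path is blocked, d-separation holds.

Yes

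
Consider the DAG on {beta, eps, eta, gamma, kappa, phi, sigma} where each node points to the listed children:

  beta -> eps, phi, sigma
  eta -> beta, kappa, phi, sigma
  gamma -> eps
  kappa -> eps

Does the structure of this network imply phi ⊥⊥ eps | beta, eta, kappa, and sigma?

Enumerating the 6 paths from phi to eps and testing each for blocking by {beta, eta, kappa, sigma}:
Path 1: phi ← beta ← eta → kappa → eps
  beta is a chain here and beta is conditioned on, so the path is blocked at beta.
Path 2: phi ← beta → sigma ← eta → kappa → eps
  beta is a fork here and beta is conditioned on, so the path is blocked at beta.
Path 3: phi ← beta → eps
  beta is a fork here and beta is conditioned on, so the path is blocked at beta.
Path 4: phi ← eta → beta → eps
  eta is a fork here and eta is conditioned on, so the path is blocked at eta.
Path 5: phi ← eta → kappa → eps
  eta is a fork here and eta is conditioned on, so the path is blocked at eta.
Path 6: phi ← eta → sigma ← beta → eps
  eta is a fork here and eta is conditioned on, so the path is blocked at eta.
Every path is blocked, so phi and eps are d-separated given {beta, eta, kappa, sigma}.

Yes — phi and eps are d-separated given {beta, eta, kappa, sigma}.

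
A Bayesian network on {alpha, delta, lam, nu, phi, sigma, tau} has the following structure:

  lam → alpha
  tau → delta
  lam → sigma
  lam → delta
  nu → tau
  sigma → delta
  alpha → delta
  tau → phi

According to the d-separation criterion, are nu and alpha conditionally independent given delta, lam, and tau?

Yes

Enumerating the 3 paths from nu to alpha and testing each for blocking by {delta, lam, tau}:
Path 1: nu → tau → delta ← sigma ← lam → alpha
  tau is a chain here and tau is conditioned on, so the path is blocked at tau.
Path 2: nu → tau → delta ← alpha
  tau is a chain here and tau is conditioned on, so the path is blocked at tau.
Path 3: nu → tau → delta ← lam → alpha
  tau is a chain here and tau is conditioned on, so the path is blocked at tau.
Every path is blocked, so nu and alpha are d-separated given {delta, lam, tau}.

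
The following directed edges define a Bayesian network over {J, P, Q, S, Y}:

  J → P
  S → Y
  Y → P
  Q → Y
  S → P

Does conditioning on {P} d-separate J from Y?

2 paths connect J and Y; each must be blocked for d-separation to hold:
Path 1: J → P ← S → Y
  P is a collider and P is conditioned on, which opens it; S is a fork and S is not conditioned on — no node blocks this path, so it is active.
Path 2: J → P ← Y
  P is a collider and P is conditioned on, which opens it — no node blocks this path, so it is active.
At least one path is unblocked, so d-separation fails.

No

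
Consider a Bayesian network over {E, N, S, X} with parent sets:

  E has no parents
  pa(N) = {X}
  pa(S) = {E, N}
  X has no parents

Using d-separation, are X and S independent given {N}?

Yes

Only one path connects X and S:
  1. X → N → S — N:chain[blocks] ⇒ blocked
Since every path is blocked, d-separation holds.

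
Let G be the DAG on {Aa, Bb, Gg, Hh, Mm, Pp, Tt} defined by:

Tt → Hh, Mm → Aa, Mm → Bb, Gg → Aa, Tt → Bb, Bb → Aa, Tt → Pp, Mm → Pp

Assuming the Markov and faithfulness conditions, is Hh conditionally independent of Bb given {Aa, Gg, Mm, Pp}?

No — Hh and Bb are not d-separated given {Aa, Gg, Mm, Pp}.

3 paths connect Hh and Bb; each must be blocked for d-separation to hold:
Path 1: Hh ← Tt → Pp ← Mm → Aa ← Bb
  Mm is a fork here and Mm is conditioned on, so the path is blocked at Mm.
Path 2: Hh ← Tt → Pp ← Mm → Bb
  Mm is a fork here and Mm is conditioned on, so the path is blocked at Mm.
Path 3: Hh ← Tt → Bb
  Tt is a fork and Tt is not conditioned on — no node blocks this path, so it is active.
Since the path Hh ← Tt → Bb is active, Hh and Bb are not d-separated given {Aa, Gg, Mm, Pp}.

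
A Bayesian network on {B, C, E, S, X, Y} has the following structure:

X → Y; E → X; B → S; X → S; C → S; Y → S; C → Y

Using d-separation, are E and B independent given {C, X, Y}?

We examine all 3 paths between E and B:
Path 1: E → X → S ← B
  X is a chain here and X is conditioned on, so the path is blocked at X.
Path 2: E → X → Y ← C → S ← B
  X is a chain here and X is conditioned on, so the path is blocked at X.
Path 3: E → X → Y → S ← B
  X is a chain here and X is conditioned on, so the path is blocked at X.
Every path is blocked, so E and B are d-separated given {C, X, Y}.

Yes — E and B are d-separated given {C, X, Y}.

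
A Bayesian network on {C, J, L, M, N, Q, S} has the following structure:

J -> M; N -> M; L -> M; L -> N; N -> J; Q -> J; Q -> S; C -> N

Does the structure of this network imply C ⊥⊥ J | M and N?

We examine all 3 paths between C and J:
Path 1: C → N → M ← J
  N is a chain here and N is conditioned on, so the path is blocked at N.
Path 2: C → N ← L → M ← J
  N is a collider and N is conditioned on, which opens it; L is a fork and L is not conditioned on; M is a collider and M is conditioned on, which opens it — no node blocks this path, so it is active.
Path 3: C → N → J
  N is a chain here and N is conditioned on, so the path is blocked at N.
At least one path is unblocked, so d-separation fails.

No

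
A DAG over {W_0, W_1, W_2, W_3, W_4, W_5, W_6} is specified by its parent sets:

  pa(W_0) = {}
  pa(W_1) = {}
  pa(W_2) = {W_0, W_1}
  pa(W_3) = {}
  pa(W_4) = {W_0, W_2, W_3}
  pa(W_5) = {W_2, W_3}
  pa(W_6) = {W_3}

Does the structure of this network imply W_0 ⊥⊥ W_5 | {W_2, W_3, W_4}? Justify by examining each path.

Enumerating the 4 paths from W_0 to W_5 and testing each for blocking by {W_2, W_3, W_4}:
Path 1: W_0 → W_2 → W_4 ← W_3 → W_5
  W_2 is a chain here and W_2 is conditioned on, so the path is blocked at W_2.
Path 2: W_0 → W_2 → W_5
  W_2 is a chain here and W_2 is conditioned on, so the path is blocked at W_2.
Path 3: W_0 → W_4 ← W_2 → W_5
  W_2 is a fork here and W_2 is conditioned on, so the path is blocked at W_2.
Path 4: W_0 → W_4 ← W_3 → W_5
  W_3 is a fork here and W_3 is conditioned on, so the path is blocked at W_3.
All paths are blocked; W_0 ⊥ W_5 | {W_2, W_3, W_4} holds.

Yes — W_0 and W_5 are d-separated given {W_2, W_3, W_4}.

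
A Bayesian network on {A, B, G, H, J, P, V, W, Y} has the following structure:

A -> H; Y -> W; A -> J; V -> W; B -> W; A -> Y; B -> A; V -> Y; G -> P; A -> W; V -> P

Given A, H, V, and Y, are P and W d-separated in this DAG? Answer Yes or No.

Yes — P and W are d-separated given {A, H, V, Y}.

We examine all 4 paths between P and W:
Path 1: P ← V → Y ← A → W
  V is a fork here and V is conditioned on, so the path is blocked at V.
Path 2: P ← V → Y ← A ← B → W
  V is a fork here and V is conditioned on, so the path is blocked at V.
Path 3: P ← V → Y → W
  V is a fork here and V is conditioned on, so the path is blocked at V.
Path 4: P ← V → W
  V is a fork here and V is conditioned on, so the path is blocked at V.
All paths are blocked; P ⊥ W | {A, H, V, Y} holds.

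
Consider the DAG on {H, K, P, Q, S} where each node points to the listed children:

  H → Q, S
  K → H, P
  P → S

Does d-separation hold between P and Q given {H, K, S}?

Yes

We examine all 2 paths between P and Q:
  1. P ← K → H → Q — K:fork[blocks]; H:chain[blocks] ⇒ blocked
  2. P → S ← H → Q — S:collider[open]; H:fork[blocks] ⇒ blocked
Since every path is blocked, d-separation holds.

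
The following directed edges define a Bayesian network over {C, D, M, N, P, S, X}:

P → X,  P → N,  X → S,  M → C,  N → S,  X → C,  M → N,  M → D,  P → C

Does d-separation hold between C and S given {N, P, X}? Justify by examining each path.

Yes — C and S are d-separated given {N, P, X}.

6 paths connect C and S; each must be blocked for d-separation to hold:
  1. C ← P → N → S — P:fork[blocks]; N:chain[blocks] ⇒ blocked
  2. C ← P → X → S — P:fork[blocks]; X:chain[blocks] ⇒ blocked
  3. C ← M → N → S — M:fork[open]; N:chain[blocks] ⇒ blocked
  4. C ← M → N ← P → X → S — M:fork[open]; N:collider[open]; P:fork[blocks]; X:chain[blocks] ⇒ blocked
  5. C ← X → S — X:fork[blocks] ⇒ blocked
  6. C ← X ← P → N → S — X:chain[blocks]; P:fork[blocks]; N:chain[blocks] ⇒ blocked
Every path is blocked, so C and S are d-separated given {N, P, X}.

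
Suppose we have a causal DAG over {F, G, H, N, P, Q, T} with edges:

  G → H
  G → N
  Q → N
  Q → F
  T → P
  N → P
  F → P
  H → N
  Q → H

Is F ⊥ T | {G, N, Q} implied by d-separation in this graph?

Yes

Enumerating the 4 paths from F to T and testing each for blocking by {G, N, Q}:
Path 1: F → P ← T
  P is a collider here and neither P nor any of its descendants is conditioned on, so the collider stays closed — the path is blocked at P.
Path 2: F ← Q → H ← G → N → P ← T
  Q is a fork here and Q is conditioned on, so the path is blocked at Q.
Path 3: F ← Q → H → N → P ← T
  Q is a fork here and Q is conditioned on, so the path is blocked at Q.
Path 4: F ← Q → N → P ← T
  Q is a fork here and Q is conditioned on, so the path is blocked at Q.
All paths are blocked; F ⊥ T | {G, N, Q} holds.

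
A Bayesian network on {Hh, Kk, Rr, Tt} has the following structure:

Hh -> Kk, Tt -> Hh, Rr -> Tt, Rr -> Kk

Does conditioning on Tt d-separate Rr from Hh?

Yes — Rr and Hh are d-separated given {Tt}.

There are 2 undirected paths between Rr and Hh; checking each against the conditioning set {Tt}:
Path 1: Rr → Kk ← Hh
  Kk is a collider here and neither Kk nor any of its descendants is conditioned on, so the collider stays closed — the path is blocked at Kk.
Path 2: Rr → Tt → Hh
  Tt is a chain here and Tt is conditioned on, so the path is blocked at Tt.
Since every path is blocked, d-separation holds.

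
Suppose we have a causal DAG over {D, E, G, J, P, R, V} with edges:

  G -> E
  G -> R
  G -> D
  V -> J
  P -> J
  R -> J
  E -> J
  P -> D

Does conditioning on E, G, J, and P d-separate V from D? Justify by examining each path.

Yes

There are 3 undirected paths between V and D; checking each against the conditioning set {E, G, J, P}:
  1. V → J ← E ← G → D — J:collider[open]; E:chain[blocks]; G:fork[blocks] ⇒ blocked
  2. V → J ← R ← G → D — J:collider[open]; R:chain[open]; G:fork[blocks] ⇒ blocked
  3. V → J ← P → D — J:collider[open]; P:fork[blocks] ⇒ blocked
All paths are blocked; V ⊥ D | {E, G, J, P} holds.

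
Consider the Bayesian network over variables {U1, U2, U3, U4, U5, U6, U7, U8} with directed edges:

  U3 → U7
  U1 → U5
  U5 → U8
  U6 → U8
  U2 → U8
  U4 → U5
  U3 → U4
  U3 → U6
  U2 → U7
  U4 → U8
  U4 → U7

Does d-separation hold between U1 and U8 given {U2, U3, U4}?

No — U1 and U8 are not d-separated given {U2, U3, U4}.

We examine all 6 paths between U1 and U8:
  1. U1 → U5 → U8 — U5:chain[open] ⇒ active
  2. U1 → U5 ← U4 → U8 — U5:collider[blocks]; U4:fork[blocks] ⇒ blocked
  3. U1 → U5 ← U4 ← U3 → U6 → U8 — U5:collider[blocks]; U4:chain[blocks]; U3:fork[blocks]; U6:chain[open] ⇒ blocked
  4. U1 → U5 ← U4 ← U3 → U7 ← U2 → U8 — U5:collider[blocks]; U4:chain[blocks]; U3:fork[blocks]; U7:collider[blocks]; U2:fork[blocks] ⇒ blocked
  5. U1 → U5 ← U4 → U7 ← U3 → U6 → U8 — U5:collider[blocks]; U4:fork[blocks]; U7:collider[blocks]; U3:fork[blocks]; U6:chain[open] ⇒ blocked
  6. U1 → U5 ← U4 → U7 ← U2 → U8 — U5:collider[blocks]; U4:fork[blocks]; U7:collider[blocks]; U2:fork[blocks] ⇒ blocked
Because an active path exists, U1 and U8 are not d-separated.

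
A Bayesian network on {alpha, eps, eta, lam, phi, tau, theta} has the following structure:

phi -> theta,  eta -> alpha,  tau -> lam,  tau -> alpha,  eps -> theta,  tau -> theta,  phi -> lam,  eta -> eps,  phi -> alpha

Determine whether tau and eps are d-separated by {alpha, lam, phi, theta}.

No

Enumerating the 6 paths from tau to eps and testing each for blocking by {alpha, lam, phi, theta}:
Path 1: tau → lam ← phi → theta ← eps
  phi is a fork here and phi is conditioned on, so the path is blocked at phi.
Path 2: tau → lam ← phi → alpha ← eta → eps
  phi is a fork here and phi is conditioned on, so the path is blocked at phi.
Path 3: tau → theta ← phi → alpha ← eta → eps
  phi is a fork here and phi is conditioned on, so the path is blocked at phi.
Path 4: tau → theta ← eps
  theta is a collider and theta is conditioned on, which opens it — no node blocks this path, so it is active.
Path 5: tau → alpha ← eta → eps
  alpha is a collider and alpha is conditioned on, which opens it; eta is a fork and eta is not conditioned on — no node blocks this path, so it is active.
Path 6: tau → alpha ← phi → theta ← eps
  phi is a fork here and phi is conditioned on, so the path is blocked at phi.
Because an active path exists, tau and eps are not d-separated.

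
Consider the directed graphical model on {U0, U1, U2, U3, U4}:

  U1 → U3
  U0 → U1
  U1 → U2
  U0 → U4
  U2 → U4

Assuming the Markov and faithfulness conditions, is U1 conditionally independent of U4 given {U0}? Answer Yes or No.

No

We examine all 2 paths between U1 and U4:
Path 1: U1 → U2 → U4
  U2 is a chain and U2 is not conditioned on — no node blocks this path, so it is active.
Path 2: U1 ← U0 → U4
  U0 is a fork here and U0 is conditioned on, so the path is blocked at U0.
At least one path is unblocked, so d-separation fails.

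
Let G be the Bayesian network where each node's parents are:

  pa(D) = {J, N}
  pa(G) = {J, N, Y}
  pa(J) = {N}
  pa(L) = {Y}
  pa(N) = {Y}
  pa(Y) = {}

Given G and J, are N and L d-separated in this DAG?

4 paths connect N and L; each must be blocked for d-separation to hold:
Path 1: N ← Y → L
  Y is a fork and Y is not conditioned on — no node blocks this path, so it is active.
Path 2: N → J → G ← Y → L
  J is a chain here and J is conditioned on, so the path is blocked at J.
Path 3: N → G ← Y → L
  G is a collider and G is conditioned on, which opens it; Y is a fork and Y is not conditioned on — no node blocks this path, so it is active.
Path 4: N → D ← J → G ← Y → L
  D is a collider here and neither D nor any of its descendants is conditioned on, so the collider stays closed — the path is blocked at D.
Because an active path exists, N and L are not d-separated.

No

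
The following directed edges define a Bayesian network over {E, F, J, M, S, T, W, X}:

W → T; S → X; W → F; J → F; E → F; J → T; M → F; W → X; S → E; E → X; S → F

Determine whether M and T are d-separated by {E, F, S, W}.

No

6 paths connect M and T; each must be blocked for d-separation to hold:
Path 1: M → F ← E → X ← W → T
  E is a fork here and E is conditioned on, so the path is blocked at E.
Path 2: M → F ← E ← S → X ← W → T
  E is a chain here and E is conditioned on, so the path is blocked at E.
Path 3: M → F ← W → T
  W is a fork here and W is conditioned on, so the path is blocked at W.
Path 4: M → F ← J → T
  F is a collider and F is conditioned on, which opens it; J is a fork and J is not conditioned on — no node blocks this path, so it is active.
Path 5: M → F ← S → X ← W → T
  S is a fork here and S is conditioned on, so the path is blocked at S.
Path 6: M → F ← S → E → X ← W → T
  S is a fork here and S is conditioned on, so the path is blocked at S.
Since the path M → F ← J → T is active, M and T are not d-separated given {E, F, S, W}.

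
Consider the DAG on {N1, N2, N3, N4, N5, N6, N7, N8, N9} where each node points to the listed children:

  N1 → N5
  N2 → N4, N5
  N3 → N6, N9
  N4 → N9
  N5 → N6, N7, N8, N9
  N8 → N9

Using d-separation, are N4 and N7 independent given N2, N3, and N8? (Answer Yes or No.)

Yes — N4 and N7 are d-separated given {N2, N3, N8}.

Enumerating the 4 paths from N4 to N7 and testing each for blocking by {N2, N3, N8}:
  1. N4 ← N2 → N5 → N7 — N2:fork[blocks]; N5:chain[open] ⇒ blocked
  2. N4 → N9 ← N8 ← N5 → N7 — N9:collider[blocks]; N8:chain[blocks]; N5:fork[open] ⇒ blocked
  3. N4 → N9 ← N5 → N7 — N9:collider[blocks]; N5:fork[open] ⇒ blocked
  4. N4 → N9 ← N3 → N6 ← N5 → N7 — N9:collider[blocks]; N3:fork[blocks]; N6:collider[blocks]; N5:fork[open] ⇒ blocked
Every path is blocked, so N4 and N7 are d-separated given {N2, N3, N8}.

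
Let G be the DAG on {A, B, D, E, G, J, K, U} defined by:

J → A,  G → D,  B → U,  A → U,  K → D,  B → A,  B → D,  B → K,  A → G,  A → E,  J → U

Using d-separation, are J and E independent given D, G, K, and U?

No

Enumerating the 5 paths from J to E and testing each for blocking by {D, G, K, U}:
Path 1: J → A → E
  A is a chain and A is not conditioned on — no node blocks this path, so it is active.
Path 2: J → U ← A → E
  U is a collider and U is conditioned on, which opens it; A is a fork and A is not conditioned on — no node blocks this path, so it is active.
Path 3: J → U ← B → A → E
  U is a collider and U is conditioned on, which opens it; B is a fork and B is not conditioned on; A is a chain and A is not conditioned on — no node blocks this path, so it is active.
Path 4: J → U ← B → D ← G ← A → E
  G is a chain here and G is conditioned on, so the path is blocked at G.
Path 5: J → U ← B → K → D ← G ← A → E
  K is a chain here and K is conditioned on, so the path is blocked at K.
At least one path is unblocked, so d-separation fails.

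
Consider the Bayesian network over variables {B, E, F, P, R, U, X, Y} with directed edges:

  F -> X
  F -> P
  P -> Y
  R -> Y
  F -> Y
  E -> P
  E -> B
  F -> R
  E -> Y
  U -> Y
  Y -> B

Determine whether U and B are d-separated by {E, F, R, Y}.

Yes — U and B are d-separated given {E, F, R, Y}.

We examine all 5 paths between U and B:
  1. U → Y ← E → B — Y:collider[open]; E:fork[blocks] ⇒ blocked
  2. U → Y ← R ← F → P ← E → B — Y:collider[open]; R:chain[blocks]; F:fork[blocks]; P:collider[open]; E:fork[blocks] ⇒ blocked
  3. U → Y → B — Y:chain[blocks] ⇒ blocked
  4. U → Y ← F → P ← E → B — Y:collider[open]; F:fork[blocks]; P:collider[open]; E:fork[blocks] ⇒ blocked
  5. U → Y ← P ← E → B — Y:collider[open]; P:chain[open]; E:fork[blocks] ⇒ blocked
Every path is blocked, so U and B are d-separated given {E, F, R, Y}.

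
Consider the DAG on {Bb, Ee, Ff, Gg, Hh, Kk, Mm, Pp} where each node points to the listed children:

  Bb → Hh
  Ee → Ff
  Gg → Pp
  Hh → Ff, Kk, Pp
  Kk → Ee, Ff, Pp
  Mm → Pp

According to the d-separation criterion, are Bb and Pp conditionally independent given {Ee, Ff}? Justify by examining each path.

We examine all 4 paths between Bb and Pp:
Path 1: Bb → Hh → Kk → Pp
  Hh is a chain and Hh is not conditioned on; Kk is a chain and Kk is not conditioned on — no node blocks this path, so it is active.
Path 2: Bb → Hh → Pp
  Hh is a chain and Hh is not conditioned on — no node blocks this path, so it is active.
Path 3: Bb → Hh → Ff ← Ee ← Kk → Pp
  Ee is a chain here and Ee is conditioned on, so the path is blocked at Ee.
Path 4: Bb → Hh → Ff ← Kk → Pp
  Hh is a chain and Hh is not conditioned on; Ff is a collider and Ff is conditioned on, which opens it; Kk is a fork and Kk is not conditioned on — no node blocks this path, so it is active.
At least one path is unblocked, so d-separation fails.

No — Bb and Pp are not d-separated given {Ee, Ff}.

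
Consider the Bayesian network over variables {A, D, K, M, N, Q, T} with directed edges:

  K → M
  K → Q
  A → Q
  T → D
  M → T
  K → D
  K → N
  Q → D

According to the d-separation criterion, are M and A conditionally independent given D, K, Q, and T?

Enumerating the 4 paths from M to A and testing each for blocking by {D, K, Q, T}:
Path 1: M → T → D ← K → Q ← A
  T is a chain here and T is conditioned on, so the path is blocked at T.
Path 2: M → T → D ← Q ← A
  T is a chain here and T is conditioned on, so the path is blocked at T.
Path 3: M ← K → Q ← A
  K is a fork here and K is conditioned on, so the path is blocked at K.
Path 4: M ← K → D ← Q ← A
  K is a fork here and K is conditioned on, so the path is blocked at K.
Every path is blocked, so M and A are d-separated given {D, K, Q, T}.

Yes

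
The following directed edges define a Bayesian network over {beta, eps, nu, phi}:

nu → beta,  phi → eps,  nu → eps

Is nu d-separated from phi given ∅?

Only one path connects nu and phi:
  1. nu → eps ← phi — eps:collider[blocks] ⇒ blocked
Since every path is blocked, d-separation holds.

Yes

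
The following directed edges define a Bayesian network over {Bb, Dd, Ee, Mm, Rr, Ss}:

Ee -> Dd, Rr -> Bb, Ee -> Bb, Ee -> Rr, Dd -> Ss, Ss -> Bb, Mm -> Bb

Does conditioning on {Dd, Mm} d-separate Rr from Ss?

Yes

4 paths connect Rr and Ss; each must be blocked for d-separation to hold:
  1. Rr ← Ee → Dd → Ss — Ee:fork[open]; Dd:chain[blocks] ⇒ blocked
  2. Rr ← Ee → Bb ← Ss — Ee:fork[open]; Bb:collider[blocks] ⇒ blocked
  3. Rr → Bb ← Ee → Dd → Ss — Bb:collider[blocks]; Ee:fork[open]; Dd:chain[blocks] ⇒ blocked
  4. Rr → Bb ← Ss — Bb:collider[blocks] ⇒ blocked
All paths are blocked; Rr ⊥ Ss | {Dd, Mm} holds.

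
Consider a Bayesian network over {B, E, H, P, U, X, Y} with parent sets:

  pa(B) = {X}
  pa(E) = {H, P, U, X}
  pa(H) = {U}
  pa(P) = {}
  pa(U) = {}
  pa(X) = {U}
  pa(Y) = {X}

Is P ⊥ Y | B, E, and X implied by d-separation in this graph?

Yes — P and Y are d-separated given {B, E, X}.

We examine all 3 paths between P and Y:
Path 1: P → E ← H ← U → X → Y
  X is a chain here and X is conditioned on, so the path is blocked at X.
Path 2: P → E ← U → X → Y
  X is a chain here and X is conditioned on, so the path is blocked at X.
Path 3: P → E ← X → Y
  X is a fork here and X is conditioned on, so the path is blocked at X.
Every path is blocked, so P and Y are d-separated given {B, E, X}.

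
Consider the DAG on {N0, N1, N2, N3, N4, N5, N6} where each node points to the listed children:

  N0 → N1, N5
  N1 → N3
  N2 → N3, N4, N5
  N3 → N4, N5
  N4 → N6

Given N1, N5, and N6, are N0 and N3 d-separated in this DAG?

No — N0 and N3 are not d-separated given {N1, N5, N6}.

There are 4 undirected paths between N0 and N3; checking each against the conditioning set {N1, N5, N6}:
Path 1: N0 → N1 → N3
  N1 is a chain here and N1 is conditioned on, so the path is blocked at N1.
Path 2: N0 → N5 ← N3
  N5 is a collider and N5 is conditioned on, which opens it — no node blocks this path, so it is active.
Path 3: N0 → N5 ← N2 → N3
  N5 is a collider and N5 is conditioned on, which opens it; N2 is a fork and N2 is not conditioned on — no node blocks this path, so it is active.
Path 4: N0 → N5 ← N2 → N4 ← N3
  N5 is a collider and N5 is conditioned on, which opens it; N2 is a fork and N2 is not conditioned on; N4 is a collider and its descendant N6 is conditioned on, which opens it — no node blocks this path, so it is active.
Since the path N0 → N5 ← N3 is active, N0 and N3 are not d-separated given {N1, N5, N6}.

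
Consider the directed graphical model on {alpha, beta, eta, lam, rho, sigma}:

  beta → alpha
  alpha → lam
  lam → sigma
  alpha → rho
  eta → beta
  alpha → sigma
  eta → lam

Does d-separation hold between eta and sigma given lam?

We examine all 4 paths between eta and sigma:
Path 1: eta → lam ← alpha → sigma
  lam is a collider and lam is conditioned on, which opens it; alpha is a fork and alpha is not conditioned on — no node blocks this path, so it is active.
Path 2: eta → lam → sigma
  lam is a chain here and lam is conditioned on, so the path is blocked at lam.
Path 3: eta → beta → alpha → lam → sigma
  lam is a chain here and lam is conditioned on, so the path is blocked at lam.
Path 4: eta → beta → alpha → sigma
  beta is a chain and beta is not conditioned on; alpha is a chain and alpha is not conditioned on — no node blocks this path, so it is active.
Since the path eta → lam ← alpha → sigma is active, eta and sigma are not d-separated given {lam}.

No — eta and sigma are not d-separated given {lam}.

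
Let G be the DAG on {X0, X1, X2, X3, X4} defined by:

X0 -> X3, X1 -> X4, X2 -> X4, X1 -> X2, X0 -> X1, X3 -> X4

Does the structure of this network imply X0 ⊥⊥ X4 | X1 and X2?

No — X0 and X4 are not d-separated given {X1, X2}.

We examine all 3 paths between X0 and X4:
  1. X0 → X1 → X4 — X1:chain[blocks] ⇒ blocked
  2. X0 → X1 → X2 → X4 — X1:chain[blocks]; X2:chain[blocks] ⇒ blocked
  3. X0 → X3 → X4 — X3:chain[open] ⇒ active
At least one path is unblocked, so d-separation fails.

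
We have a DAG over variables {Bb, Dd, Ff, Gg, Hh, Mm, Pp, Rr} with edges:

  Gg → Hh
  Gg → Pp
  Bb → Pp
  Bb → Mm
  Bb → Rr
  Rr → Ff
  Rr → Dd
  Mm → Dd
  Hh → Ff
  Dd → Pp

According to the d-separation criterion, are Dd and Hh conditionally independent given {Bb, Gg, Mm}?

Yes — Dd and Hh are d-separated given {Bb, Gg, Mm}.

Enumerating the 6 paths from Dd to Hh and testing each for blocking by {Bb, Gg, Mm}:
  1. Dd ← Mm ← Bb → Pp ← Gg → Hh — Mm:chain[blocks]; Bb:fork[blocks]; Pp:collider[blocks]; Gg:fork[blocks] ⇒ blocked
  2. Dd ← Mm ← Bb → Rr → Ff ← Hh — Mm:chain[blocks]; Bb:fork[blocks]; Rr:chain[open]; Ff:collider[blocks] ⇒ blocked
  3. Dd → Pp ← Gg → Hh — Pp:collider[blocks]; Gg:fork[blocks] ⇒ blocked
  4. Dd → Pp ← Bb → Rr → Ff ← Hh — Pp:collider[blocks]; Bb:fork[blocks]; Rr:chain[open]; Ff:collider[blocks] ⇒ blocked
  5. Dd ← Rr → Ff ← Hh — Rr:fork[open]; Ff:collider[blocks] ⇒ blocked
  6. Dd ← Rr ← Bb → Pp ← Gg → Hh — Rr:chain[open]; Bb:fork[blocks]; Pp:collider[blocks]; Gg:fork[blocks] ⇒ blocked
Every path is blocked, so Dd and Hh are d-separated given {Bb, Gg, Mm}.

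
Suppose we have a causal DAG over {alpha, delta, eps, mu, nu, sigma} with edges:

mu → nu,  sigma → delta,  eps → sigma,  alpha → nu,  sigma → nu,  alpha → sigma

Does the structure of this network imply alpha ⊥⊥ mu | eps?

Yes

Enumerating the 2 paths from alpha to mu and testing each for blocking by {eps}:
Path 1: alpha → sigma → nu ← mu
  nu is a collider here and neither nu nor any of its descendants is conditioned on, so the collider stays closed — the path is blocked at nu.
Path 2: alpha → nu ← mu
  nu is a collider here and neither nu nor any of its descendants is conditioned on, so the collider stays closed — the path is blocked at nu.
Every path is blocked, so alpha and mu are d-separated given {eps}.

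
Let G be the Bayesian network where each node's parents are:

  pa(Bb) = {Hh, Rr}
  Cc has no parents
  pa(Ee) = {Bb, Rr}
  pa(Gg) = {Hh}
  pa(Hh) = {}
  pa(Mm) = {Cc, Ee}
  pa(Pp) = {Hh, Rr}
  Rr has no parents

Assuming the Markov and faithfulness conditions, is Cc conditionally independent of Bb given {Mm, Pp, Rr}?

Enumerating the 3 paths from Cc to Bb and testing each for blocking by {Mm, Pp, Rr}:
Path 1: Cc → Mm ← Ee ← Rr → Bb
  Rr is a fork here and Rr is conditioned on, so the path is blocked at Rr.
Path 2: Cc → Mm ← Ee ← Rr → Pp ← Hh → Bb
  Rr is a fork here and Rr is conditioned on, so the path is blocked at Rr.
Path 3: Cc → Mm ← Ee ← Bb
  Mm is a collider and Mm is conditioned on, which opens it; Ee is a chain and Ee is not conditioned on — no node blocks this path, so it is active.
Because an active path exists, Cc and Bb are not d-separated.

No — Cc and Bb are not d-separated given {Mm, Pp, Rr}.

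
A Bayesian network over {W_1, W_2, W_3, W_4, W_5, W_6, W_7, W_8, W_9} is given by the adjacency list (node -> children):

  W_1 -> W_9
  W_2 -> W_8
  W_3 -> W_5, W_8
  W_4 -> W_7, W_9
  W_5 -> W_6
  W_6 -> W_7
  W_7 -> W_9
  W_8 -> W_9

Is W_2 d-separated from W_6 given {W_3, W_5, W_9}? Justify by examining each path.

We examine all 3 paths between W_2 and W_6:
  1. W_2 → W_8 → W_9 ← W_4 → W_7 ← W_6 — W_8:chain[open]; W_9:collider[open]; W_4:fork[open]; W_7:collider[open] ⇒ active
  2. W_2 → W_8 → W_9 ← W_7 ← W_6 — W_8:chain[open]; W_9:collider[open]; W_7:chain[open] ⇒ active
  3. W_2 → W_8 ← W_3 → W_5 → W_6 — W_8:collider[open]; W_3:fork[blocks]; W_5:chain[blocks] ⇒ blocked
Because an active path exists, W_2 and W_6 are not d-separated.

No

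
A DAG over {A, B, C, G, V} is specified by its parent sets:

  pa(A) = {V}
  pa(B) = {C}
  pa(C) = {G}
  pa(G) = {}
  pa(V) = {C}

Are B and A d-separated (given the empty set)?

Only one path connects B and A:
Path 1: B ← C → V → A
  C is a fork and C is not conditioned on; V is a chain and V is not conditioned on — no node blocks this path, so it is active.
Since the path B ← C → V → A is active, B and A are not d-separated given ∅.

No — B and A are not d-separated given ∅.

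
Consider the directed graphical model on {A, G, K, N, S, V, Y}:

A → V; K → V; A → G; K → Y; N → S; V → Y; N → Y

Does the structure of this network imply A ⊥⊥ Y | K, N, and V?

Enumerating the 2 paths from A to Y and testing each for blocking by {K, N, V}:
Path 1: A → V ← K → Y
  K is a fork here and K is conditioned on, so the path is blocked at K.
Path 2: A → V → Y
  V is a chain here and V is conditioned on, so the path is blocked at V.
Since every path is blocked, d-separation holds.

Yes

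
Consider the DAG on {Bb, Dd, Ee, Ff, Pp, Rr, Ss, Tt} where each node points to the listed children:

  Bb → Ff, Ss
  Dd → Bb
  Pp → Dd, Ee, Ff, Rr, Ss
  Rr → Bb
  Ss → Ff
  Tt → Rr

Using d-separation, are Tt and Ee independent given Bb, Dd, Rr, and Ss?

No — Tt and Ee are not d-separated given {Bb, Dd, Rr, Ss}.

There are 6 undirected paths between Tt and Ee; checking each against the conditioning set {Bb, Dd, Rr, Ss}:
Path 1: Tt → Rr ← Pp → Ee
  Rr is a collider and Rr is conditioned on, which opens it; Pp is a fork and Pp is not conditioned on — no node blocks this path, so it is active.
Path 2: Tt → Rr → Bb → Ff ← Pp → Ee
  Rr is a chain here and Rr is conditioned on, so the path is blocked at Rr.
Path 3: Tt → Rr → Bb → Ff ← Ss ← Pp → Ee
  Rr is a chain here and Rr is conditioned on, so the path is blocked at Rr.
Path 4: Tt → Rr → Bb → Ss ← Pp → Ee
  Rr is a chain here and Rr is conditioned on, so the path is blocked at Rr.
Path 5: Tt → Rr → Bb → Ss → Ff ← Pp → Ee
  Rr is a chain here and Rr is conditioned on, so the path is blocked at Rr.
Path 6: Tt → Rr → Bb ← Dd ← Pp → Ee
  Rr is a chain here and Rr is conditioned on, so the path is blocked at Rr.
At least one path is unblocked, so d-separation fails.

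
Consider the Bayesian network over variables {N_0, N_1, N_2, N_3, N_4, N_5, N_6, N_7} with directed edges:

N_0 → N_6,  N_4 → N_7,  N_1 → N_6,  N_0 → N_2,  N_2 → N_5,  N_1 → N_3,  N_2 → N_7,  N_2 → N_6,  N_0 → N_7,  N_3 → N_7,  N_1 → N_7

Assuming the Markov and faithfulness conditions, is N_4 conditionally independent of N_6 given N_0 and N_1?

6 paths connect N_4 and N_6; each must be blocked for d-separation to hold:
Path 1: N_4 → N_7 ← N_1 → N_6
  N_7 is a collider here and neither N_7 nor any of its descendants is conditioned on, so the collider stays closed — the path is blocked at N_7.
Path 2: N_4 → N_7 ← N_2 → N_6
  N_7 is a collider here and neither N_7 nor any of its descendants is conditioned on, so the collider stays closed — the path is blocked at N_7.
Path 3: N_4 → N_7 ← N_2 ← N_0 → N_6
  N_7 is a collider here and neither N_7 nor any of its descendants is conditioned on, so the collider stays closed — the path is blocked at N_7.
Path 4: N_4 → N_7 ← N_3 ← N_1 → N_6
  N_7 is a collider here and neither N_7 nor any of its descendants is conditioned on, so the collider stays closed — the path is blocked at N_7.
Path 5: N_4 → N_7 ← N_0 → N_2 → N_6
  N_7 is a collider here and neither N_7 nor any of its descendants is conditioned on, so the collider stays closed — the path is blocked at N_7.
Path 6: N_4 → N_7 ← N_0 → N_6
  N_7 is a collider here and neither N_7 nor any of its descendants is conditioned on, so the collider stays closed — the path is blocked at N_7.
Every path is blocked, so N_4 and N_6 are d-separated given {N_0, N_1}.

Yes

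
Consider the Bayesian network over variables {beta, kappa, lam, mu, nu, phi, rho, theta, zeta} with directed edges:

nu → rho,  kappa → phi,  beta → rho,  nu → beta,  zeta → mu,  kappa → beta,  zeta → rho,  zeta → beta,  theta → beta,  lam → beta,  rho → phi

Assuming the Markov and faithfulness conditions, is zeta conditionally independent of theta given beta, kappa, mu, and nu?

4 paths connect zeta and theta; each must be blocked for d-separation to hold:
Path 1: zeta → rho ← beta ← theta
  rho is a collider here and neither rho nor any of its descendants is conditioned on, so the collider stays closed — the path is blocked at rho.
Path 2: zeta → rho ← nu → beta ← theta
  rho is a collider here and neither rho nor any of its descendants is conditioned on, so the collider stays closed — the path is blocked at rho.
Path 3: zeta → rho → phi ← kappa → beta ← theta
  phi is a collider here and neither phi nor any of its descendants is conditioned on, so the collider stays closed — the path is blocked at phi.
Path 4: zeta → beta ← theta
  beta is a collider and beta is conditioned on, which opens it — no node blocks this path, so it is active.
At least one path is unblocked, so d-separation fails.

No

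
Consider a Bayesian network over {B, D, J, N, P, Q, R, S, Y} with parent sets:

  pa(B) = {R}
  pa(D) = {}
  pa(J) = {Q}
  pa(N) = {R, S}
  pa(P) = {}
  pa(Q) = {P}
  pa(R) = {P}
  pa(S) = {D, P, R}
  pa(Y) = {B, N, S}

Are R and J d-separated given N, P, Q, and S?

6 paths connect R and J; each must be blocked for d-separation to hold:
Path 1: R → B → Y ← S ← P → Q → J
  Y is a collider here and neither Y nor any of its descendants is conditioned on, so the collider stays closed — the path is blocked at Y.
Path 2: R → B → Y ← N ← S ← P → Q → J
  Y is a collider here and neither Y nor any of its descendants is conditioned on, so the collider stays closed — the path is blocked at Y.
Path 3: R → S ← P → Q → J
  P is a fork here and P is conditioned on, so the path is blocked at P.
Path 4: R → N ← S ← P → Q → J
  S is a chain here and S is conditioned on, so the path is blocked at S.
Path 5: R → N → Y ← S ← P → Q → J
  N is a chain here and N is conditioned on, so the path is blocked at N.
Path 6: R ← P → Q → J
  P is a fork here and P is conditioned on, so the path is blocked at P.
Since every path is blocked, d-separation holds.

Yes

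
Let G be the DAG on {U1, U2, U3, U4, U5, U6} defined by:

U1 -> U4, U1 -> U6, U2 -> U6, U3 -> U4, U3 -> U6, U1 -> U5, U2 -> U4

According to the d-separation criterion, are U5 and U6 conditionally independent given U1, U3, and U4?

We examine all 3 paths between U5 and U6:
Path 1: U5 ← U1 → U4 ← U2 → U6
  U1 is a fork here and U1 is conditioned on, so the path is blocked at U1.
Path 2: U5 ← U1 → U4 ← U3 → U6
  U1 is a fork here and U1 is conditioned on, so the path is blocked at U1.
Path 3: U5 ← U1 → U6
  U1 is a fork here and U1 is conditioned on, so the path is blocked at U1.
Since every path is blocked, d-separation holds.

Yes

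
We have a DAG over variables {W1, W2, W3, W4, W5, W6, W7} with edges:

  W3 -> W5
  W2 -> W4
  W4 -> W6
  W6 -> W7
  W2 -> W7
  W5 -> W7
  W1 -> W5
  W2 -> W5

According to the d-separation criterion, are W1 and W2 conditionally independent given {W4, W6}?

We examine all 3 paths between W1 and W2:
Path 1: W1 → W5 → W7 ← W6 ← W4 ← W2
  W7 is a collider here and neither W7 nor any of its descendants is conditioned on, so the collider stays closed — the path is blocked at W7.
Path 2: W1 → W5 → W7 ← W2
  W7 is a collider here and neither W7 nor any of its descendants is conditioned on, so the collider stays closed — the path is blocked at W7.
Path 3: W1 → W5 ← W2
  W5 is a collider here and neither W5 nor any of its descendants is conditioned on, so the collider stays closed — the path is blocked at W5.
All paths are blocked; W1 ⊥ W2 | {W4, W6} holds.

Yes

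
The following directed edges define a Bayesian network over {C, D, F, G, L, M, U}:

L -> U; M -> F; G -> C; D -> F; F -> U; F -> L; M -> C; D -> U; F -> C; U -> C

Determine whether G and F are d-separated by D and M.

5 paths connect G and F; each must be blocked for d-separation to hold:
Path 1: G → C ← U ← L ← F
  C is a collider here and neither C nor any of its descendants is conditioned on, so the collider stays closed — the path is blocked at C.
Path 2: G → C ← U ← F
  C is a collider here and neither C nor any of its descendants is conditioned on, so the collider stays closed — the path is blocked at C.
Path 3: G → C ← U ← D → F
  C is a collider here and neither C nor any of its descendants is conditioned on, so the collider stays closed — the path is blocked at C.
Path 4: G → C ← M → F
  C is a collider here and neither C nor any of its descendants is conditioned on, so the collider stays closed — the path is blocked at C.
Path 5: G → C ← F
  C is a collider here and neither C nor any of its descendants is conditioned on, so the collider stays closed — the path is blocked at C.
Every path is blocked, so G and F are d-separated given {D, M}.

Yes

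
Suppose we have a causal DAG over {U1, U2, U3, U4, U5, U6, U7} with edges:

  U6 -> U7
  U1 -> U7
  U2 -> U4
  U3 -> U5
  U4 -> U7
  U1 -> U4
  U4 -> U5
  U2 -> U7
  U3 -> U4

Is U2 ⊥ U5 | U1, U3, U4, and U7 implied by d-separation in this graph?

Enumerating the 6 paths from U2 to U5 and testing each for blocking by {U1, U3, U4, U7}:
  1. U2 → U4 → U5 — U4:chain[blocks] ⇒ blocked
  2. U2 → U4 ← U3 → U5 — U4:collider[open]; U3:fork[blocks] ⇒ blocked
  3. U2 → U7 ← U1 → U4 → U5 — U7:collider[open]; U1:fork[blocks]; U4:chain[blocks] ⇒ blocked
  4. U2 → U7 ← U1 → U4 ← U3 → U5 — U7:collider[open]; U1:fork[blocks]; U4:collider[open]; U3:fork[blocks] ⇒ blocked
  5. U2 → U7 ← U4 → U5 — U7:collider[open]; U4:fork[blocks] ⇒ blocked
  6. U2 → U7 ← U4 ← U3 → U5 — U7:collider[open]; U4:chain[blocks]; U3:fork[blocks] ⇒ blocked
All paths are blocked; U2 ⊥ U5 | {U1, U3, U4, U7} holds.

Yes — U2 and U5 are d-separated given {U1, U3, U4, U7}.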